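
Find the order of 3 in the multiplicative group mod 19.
18

19 is prime, so ord(3) divides φ(19) = 18.
Divisors of 18: 1, 2, 3, 6, 9, 18.
Repeated squaring: 3^1 ≡ 3, 3^2 ≡ 9, 3^4 ≡ 5, 3^8 ≡ 6, 3^16 ≡ 17 (mod 19).
Test 3^d mod 19 for each divisor d in increasing order:
3^1 ≡ 3
3^2 ≡ 9
3^3 = 3^2·3^1 ≡ 8
3^6 = 3^4·3^2 ≡ 7
3^9 = 3^8·3^1 ≡ 18
3^18 = 3^16·3^2 ≡ 1  ← first divisor giving 1
The order is 18.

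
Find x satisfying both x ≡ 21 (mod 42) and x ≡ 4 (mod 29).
903

Using Chinese Remainder Theorem:
M = 42 × 29 = 1218
M1 = 29, M2 = 42
y1 = 29^(-1) mod 42 = 29
y2 = 42^(-1) mod 29 = 9
x = (21×29×29 + 4×42×9) mod 1218 = 903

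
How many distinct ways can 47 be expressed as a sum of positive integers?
124754

p(n) counts ways to write n as a sum of positive integers (order ignored).
Euler's pentagonal recurrence: p(k) = p(k-1) + p(k-2) - p(k-5) - p(k-7) + p(k-12) + p(k-15) - ... (offsets j(3j∓1)/2, signs ++--, p(0)=1, p(<0)=0).
DP table for k = 0..46: p(0)=1, p(1)=1, p(2)=2, p(3)=3, p(4)=5, p(5)=7, p(6)=11, p(7)=15, p(8)=22, p(9)=30, p(10)=42, p(11)=56, p(12)=77, p(13)=101, p(14)=135, p(15)=176, p(16)=231, p(17)=297, p(18)=385, p(19)=490, p(20)=627, p(21)=792, p(22)=1002, p(23)=1255, p(24)=1575, p(25)=1958, p(26)=2436, p(27)=3010, p(28)=3718, p(29)=4565, p(30)=5604, p(31)=6842, p(32)=8349, p(33)=10143, p(34)=12310, p(35)=14883, p(36)=17977, p(37)=21637, p(38)=26015, p(39)=31185, p(40)=37338, p(41)=44583, p(42)=53174, p(43)=63261, p(44)=75175, p(45)=89134, p(46)=105558.
Final step: p(47) = p(46) + p(45) - p(42) - p(40) + p(35) + p(32) - p(25) - p(21) + p(12) + p(7)
= 105558 + 89134 - 53174 - 37338 + 14883 + 8349 - 1958 - 792 + 77 + 15
= 124754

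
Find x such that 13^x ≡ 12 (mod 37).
32

Baby-step giant-step with step n = ⌈√37⌉ = 7.
Baby steps 13^j mod 37 (j:value) for j=0..6: 0:1, 1:13, 2:21, 3:14, 4:34, 5:35, 6:11.
Giant-step multiplier: 13^(-7) ≡ 13^(36-7) = 13^29 ≡ 22 (mod 37).
Giant steps γ_i = 12·22^i mod 37: γ_0=12, γ_1=5, γ_2=36, γ_3=15, γ_4=34 (in table at j=4).
x = i·n + j = 4·7 + 4 = 32.
Check: 13^32 ≡ 12 (mod 37).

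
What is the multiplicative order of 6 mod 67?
33

67 is prime, so ord(6) divides φ(67) = 66.
Divisors of 66: 1, 2, 3, 6, 11, 22, 33, 66.
Repeated squaring: 6^1 ≡ 6, 6^2 ≡ 36, 6^4 ≡ 23, 6^8 ≡ 60, 6^16 ≡ 49, 6^32 ≡ 56, 6^64 ≡ 54 (mod 67).
Test 6^d mod 67 for each divisor d in increasing order:
6^1 ≡ 6
6^2 ≡ 36
6^3 = 6^2·6^1 ≡ 15
6^6 = 6^4·6^2 ≡ 24
6^11 = 6^8·6^2·6^1 ≡ 29
6^22 = 6^16·6^4·6^2 ≡ 37
6^33 = 6^32·6^1 ≡ 1  ← first divisor giving 1
The order is 33.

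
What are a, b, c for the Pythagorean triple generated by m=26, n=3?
(667, 156, 685)

Euclid's formula: a = m² - n², b = 2mn, c = m² + n²
m = 26, n = 3
a = 26² - 3² = 676 - 9 = 667
b = 2 × 26 × 3 = 156
c = 26² + 3² = 676 + 9 = 685
Verification: 667² + 156² = 444889 + 24336 = 469225 = 685² ✓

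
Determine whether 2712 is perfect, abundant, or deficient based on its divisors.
abundant

Proper divisors of 2712: sum = 1 + 2 + 3 + 4 + 6 + 8 + 12 + 24 + 113 + 226 + 339 + 452 + 678 + 904 + 1356 = 4128
Since 4128 > 2712, 2712 is abundant.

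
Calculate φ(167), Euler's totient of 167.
166

167 = 167
φ(n) = n × ∏(1 - 1/p) for each prime p dividing n
φ(167) = 167 × (1 - 1/167) = 166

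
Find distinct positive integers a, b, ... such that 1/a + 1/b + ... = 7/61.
1/9 + 1/275 + 1/150975

Greedy algorithm:
7/61: ceiling(61/7) = 9, use 1/9
2/549: ceiling(549/2) = 275, use 1/275
1/150975: ceiling(150975/1) = 150975, use 1/150975
Result: 7/61 = 1/9 + 1/275 + 1/150975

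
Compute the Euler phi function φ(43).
42

43 = 43
φ(n) = n × ∏(1 - 1/p) for each prime p dividing n
φ(43) = 43 × (1 - 1/43) = 42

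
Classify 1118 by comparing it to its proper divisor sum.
deficient

Proper divisors of 1118: sum = 1 + 2 + 13 + 26 + 43 + 86 + 559 = 730
Since 730 < 1118, 1118 is deficient.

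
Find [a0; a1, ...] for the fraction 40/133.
[0; 3, 3, 13]

Euclidean algorithm steps:
40 = 0 × 133 + 40
133 = 3 × 40 + 13
40 = 3 × 13 + 1
13 = 13 × 1 + 0
Continued fraction: [0; 3, 3, 13]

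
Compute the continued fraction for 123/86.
[1; 2, 3, 12]

Euclidean algorithm steps:
123 = 1 × 86 + 37
86 = 2 × 37 + 12
37 = 3 × 12 + 1
12 = 12 × 1 + 0
Continued fraction: [1; 2, 3, 12]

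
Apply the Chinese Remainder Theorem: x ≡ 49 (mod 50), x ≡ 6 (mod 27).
249

Using Chinese Remainder Theorem:
M = 50 × 27 = 1350
M1 = 27, M2 = 50
y1 = 27^(-1) mod 50 = 13
y2 = 50^(-1) mod 27 = 20
x = (49×27×13 + 6×50×20) mod 1350 = 249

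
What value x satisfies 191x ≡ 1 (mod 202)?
55

gcd(191, 202) = 1, so the inverse exists.
Extended Euclidean algorithm on (202, 191):
202 = 1 × 191 + 11  ⟹  11 = (1)·202 + (-1)·191
191 = 17 × 11 + 4  ⟹  4 = (-17)·202 + (18)·191
11 = 2 × 4 + 3  ⟹  3 = (35)·202 + (-37)·191
4 = 1 × 3 + 1  ⟹  1 = (-52)·202 + (55)·191
So (55)·191 ≡ 1 (mod 202), i.e. 191^(-1) ≡ 55 (mod 202).
Check: 191 × 55 = 10505 ≡ 1 (mod 202)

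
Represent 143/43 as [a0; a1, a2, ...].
[3; 3, 14]

Euclidean algorithm steps:
143 = 3 × 43 + 14
43 = 3 × 14 + 1
14 = 14 × 1 + 0
Continued fraction: [3; 3, 14]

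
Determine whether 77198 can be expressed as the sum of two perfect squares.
Not possible

Factorization: 77198 = 2 × 11^3 × 29
By Fermat: n is sum of two squares iff every prime p ≡ 3 (mod 4) appears to even power.
Prime(s) ≡ 3 (mod 4) with odd exponent: [(11, 3)]
Therefore 77198 cannot be expressed as a² + b².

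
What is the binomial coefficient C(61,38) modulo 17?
1

Using Lucas' theorem:
Write n=61 and k=38 in base 17:
n in base 17: [3, 10]
k in base 17: [2, 4]
C(61,38) mod 17 = ∏ C(n_i, k_i) mod 17
Digit binomials (mod 17): C(3,2) = 3; C(10,4) = 210 ≡ 6
Product: 3 × 6 = 18 ≡ 1 (mod 17)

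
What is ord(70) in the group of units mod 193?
192

193 is prime, so ord(70) divides φ(193) = 192.
Divisors of 192: 1, 2, 3, 4, 6, 8, 12, 16, 24, 32, 48, 64, 96, 192.
Repeated squaring: 70^1 ≡ 70, 70^2 ≡ 75, 70^4 ≡ 28, 70^8 ≡ 12, 70^16 ≡ 144, 70^32 ≡ 85, 70^64 ≡ 84, 70^128 ≡ 108 (mod 193).
Test 70^d mod 193 for each divisor d in increasing order:
70^1 ≡ 70
70^2 ≡ 75
70^3 = 70^2·70^1 ≡ 39
70^4 ≡ 28
70^6 = 70^4·70^2 ≡ 170
70^8 ≡ 12
70^12 = 70^8·70^4 ≡ 143
70^16 ≡ 144
70^24 = 70^16·70^8 ≡ 184
70^32 ≡ 85
70^48 = 70^32·70^16 ≡ 81
70^64 ≡ 84
70^96 = 70^64·70^32 ≡ 192
70^192 = 70^128·70^64 ≡ 1  ← first divisor giving 1
The order is 192.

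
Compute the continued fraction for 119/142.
[0; 1, 5, 5, 1, 3]

Euclidean algorithm steps:
119 = 0 × 142 + 119
142 = 1 × 119 + 23
119 = 5 × 23 + 4
23 = 5 × 4 + 3
4 = 1 × 3 + 1
3 = 3 × 1 + 0
Continued fraction: [0; 1, 5, 5, 1, 3]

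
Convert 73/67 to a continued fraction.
[1; 11, 6]

Euclidean algorithm steps:
73 = 1 × 67 + 6
67 = 11 × 6 + 1
6 = 6 × 1 + 0
Continued fraction: [1; 11, 6]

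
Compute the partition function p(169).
250438925115

p(n) counts ways to write n as a sum of positive integers (order ignored).
Euler's pentagonal recurrence: p(k) = p(k-1) + p(k-2) - p(k-5) - p(k-7) + p(k-12) + p(k-15) - ... (offsets j(3j∓1)/2, signs ++--, p(0)=1, p(<0)=0).
DP table for k = 0..168: p(0)=1, p(1)=1, p(2)=2, p(3)=3, p(4)=5, p(5)=7, p(6)=11, p(7)=15, p(8)=22, p(9)=30, p(10)=42, p(11)=56, p(12)=77, p(13)=101, p(14)=135, p(15)=176, p(16)=231, p(17)=297, p(18)=385, p(19)=490, p(20)=627, p(21)=792, p(22)=1002, p(23)=1255, p(24)=1575, p(25)=1958, p(26)=2436, p(27)=3010, p(28)=3718, p(29)=4565, p(30)=5604, p(31)=6842, p(32)=8349, p(33)=10143, p(34)=12310, p(35)=14883, p(36)=17977, p(37)=21637, p(38)=26015, p(39)=31185, p(40)=37338, p(41)=44583, p(42)=53174, p(43)=63261, p(44)=75175, p(45)=89134, p(46)=105558, p(47)=124754, p(48)=147273, p(49)=173525, p(50)=204226, p(51)=239943, p(52)=281589, p(53)=329931, p(54)=386155, p(55)=451276, p(56)=526823, p(57)=614154, p(58)=715220, p(59)=831820, p(60)=966467, p(61)=1121505, p(62)=1300156, p(63)=1505499, p(64)=1741630, p(65)=2012558, p(66)=2323520, p(67)=2679689, p(68)=3087735, p(69)=3554345, p(70)=4087968, p(71)=4697205, p(72)=5392783, p(73)=6185689, p(74)=7089500, p(75)=8118264, p(76)=9289091, p(77)=10619863, p(78)=12132164, p(79)=13848650, p(80)=15796476, p(81)=18004327, p(82)=20506255, p(83)=23338469, p(84)=26543660, p(85)=30167357, p(86)=34262962, p(87)=38887673, p(88)=44108109, p(89)=49995925, p(90)=56634173, p(91)=64112359, p(92)=72533807, p(93)=82010177, p(94)=92669720, p(95)=104651419, p(96)=118114304, p(97)=133230930, p(98)=150198136, p(99)=169229875, p(100)=190569292, p(101)=214481126, p(102)=241265379, p(103)=271248950, p(104)=304801365, p(105)=342325709, p(106)=384276336, p(107)=431149389, p(108)=483502844, p(109)=541946240, p(110)=607163746, p(111)=679903203, p(112)=761002156, p(113)=851376628, p(114)=952050665, p(115)=1064144451, p(116)=1188908248, p(117)=1327710076, p(118)=1482074143, p(119)=1653668665, p(120)=1844349560, p(121)=2056148051, p(122)=2291320912, p(123)=2552338241, p(124)=2841940500, p(125)=3163127352, p(126)=3519222692, p(127)=3913864295, p(128)=4351078600, p(129)=4835271870, p(130)=5371315400, p(131)=5964539504, p(132)=6620830889, p(133)=7346629512, p(134)=8149040695, p(135)=9035836076, p(136)=10015581680, p(137)=11097645016, p(138)=12292341831, p(139)=13610949895, p(140)=15065878135, p(141)=16670689208, p(142)=18440293320, p(143)=20390982757, p(144)=22540654445, p(145)=24908858009, p(146)=27517052599, p(147)=30388671978, p(148)=33549419497, p(149)=37027355200, p(150)=40853235313, p(151)=45060624582, p(152)=49686288421, p(153)=54770336324, p(154)=60356673280, p(155)=66493182097, p(156)=73232243759, p(157)=80630964769, p(158)=88751778802, p(159)=97662728555, p(160)=107438159466, p(161)=118159068427, p(162)=129913904637, p(163)=142798995930, p(164)=156919475295, p(165)=172389800255, p(166)=189334822579, p(167)=207890420102, p(168)=228204732751.
Final step: p(169) = p(168) + p(167) - p(164) - p(162) + p(157) + p(154) - p(147) - p(143) + p(134) + p(129) - p(118) - p(112) + p(99) + p(92) - p(77) - p(69) + p(52) + p(43) - p(24) - p(14)
= 228204732751 + 207890420102 - 156919475295 - 129913904637 + 80630964769 + 60356673280 - 30388671978 - 20390982757 + 8149040695 + 4835271870 - 1482074143 - 761002156 + 169229875 + 72533807 - 10619863 - 3554345 + 281589 + 63261 - 1575 - 135
= 250438925115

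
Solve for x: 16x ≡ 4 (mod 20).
x ≡ 4 (mod 5)

gcd(16, 20) = 4, which divides 4, so solutions exist.
Divide through by 4: 4x ≡ 1 (mod 5).
Find 4^(-1) mod 5 by the extended Euclidean algorithm:
5 = 1 × 4 + 1  ⟹  1 = (1)·5 + (-1)·4
So (-1)·4 ≡ 1 (mod 5), i.e. 4^(-1) ≡ -1 ≡ 4 (mod 5).
x ≡ 4 × 1 = 4 ≡ 4 (mod 5).
Check: 16 × 4 = 64 ≡ 4 (mod 20).
x ≡ 4 (mod 5), giving 4 solutions mod 20.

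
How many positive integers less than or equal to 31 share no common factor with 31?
30

31 = 31
φ(n) = n × ∏(1 - 1/p) for each prime p dividing n
φ(31) = 31 × (1 - 1/31) = 30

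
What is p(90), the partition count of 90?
56634173

p(n) counts ways to write n as a sum of positive integers (order ignored).
Euler's pentagonal recurrence: p(k) = p(k-1) + p(k-2) - p(k-5) - p(k-7) + p(k-12) + p(k-15) - ... (offsets j(3j∓1)/2, signs ++--, p(0)=1, p(<0)=0).
DP table for k = 0..89: p(0)=1, p(1)=1, p(2)=2, p(3)=3, p(4)=5, p(5)=7, p(6)=11, p(7)=15, p(8)=22, p(9)=30, p(10)=42, p(11)=56, p(12)=77, p(13)=101, p(14)=135, p(15)=176, p(16)=231, p(17)=297, p(18)=385, p(19)=490, p(20)=627, p(21)=792, p(22)=1002, p(23)=1255, p(24)=1575, p(25)=1958, p(26)=2436, p(27)=3010, p(28)=3718, p(29)=4565, p(30)=5604, p(31)=6842, p(32)=8349, p(33)=10143, p(34)=12310, p(35)=14883, p(36)=17977, p(37)=21637, p(38)=26015, p(39)=31185, p(40)=37338, p(41)=44583, p(42)=53174, p(43)=63261, p(44)=75175, p(45)=89134, p(46)=105558, p(47)=124754, p(48)=147273, p(49)=173525, p(50)=204226, p(51)=239943, p(52)=281589, p(53)=329931, p(54)=386155, p(55)=451276, p(56)=526823, p(57)=614154, p(58)=715220, p(59)=831820, p(60)=966467, p(61)=1121505, p(62)=1300156, p(63)=1505499, p(64)=1741630, p(65)=2012558, p(66)=2323520, p(67)=2679689, p(68)=3087735, p(69)=3554345, p(70)=4087968, p(71)=4697205, p(72)=5392783, p(73)=6185689, p(74)=7089500, p(75)=8118264, p(76)=9289091, p(77)=10619863, p(78)=12132164, p(79)=13848650, p(80)=15796476, p(81)=18004327, p(82)=20506255, p(83)=23338469, p(84)=26543660, p(85)=30167357, p(86)=34262962, p(87)=38887673, p(88)=44108109, p(89)=49995925.
Final step: p(90) = p(89) + p(88) - p(85) - p(83) + p(78) + p(75) - p(68) - p(64) + p(55) + p(50) - p(39) - p(33) + p(20) + p(13)
= 49995925 + 44108109 - 30167357 - 23338469 + 12132164 + 8118264 - 3087735 - 1741630 + 451276 + 204226 - 31185 - 10143 + 627 + 101
= 56634173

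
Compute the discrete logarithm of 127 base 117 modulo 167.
76

Baby-step giant-step with step n = ⌈√167⌉ = 13.
Baby steps 117^j mod 167 (j:value) for j=0..12: 0:1, 1:117, 2:162, 3:83, 4:25, 5:86, 6:42, 7:71, 8:124, 9:146, 10:48, 11:105, 12:94.
Giant-step multiplier: 117^(-13) ≡ 117^(166-13) = 117^153 ≡ 160 (mod 167).
Giant steps γ_i = 127·160^i mod 167: γ_0=127, γ_1=113, γ_2=44, γ_3=26, γ_4=152, γ_5=105 (in table at j=11).
x = i·n + j = 5·13 + 11 = 76.
Check: 117^76 ≡ 127 (mod 167).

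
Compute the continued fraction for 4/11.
[0; 2, 1, 3]

Euclidean algorithm steps:
4 = 0 × 11 + 4
11 = 2 × 4 + 3
4 = 1 × 3 + 1
3 = 3 × 1 + 0
Continued fraction: [0; 2, 1, 3]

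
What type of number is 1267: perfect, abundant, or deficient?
deficient

Proper divisors of 1267: sum = 1 + 7 + 181 = 189
Since 189 < 1267, 1267 is deficient.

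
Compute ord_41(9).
4

41 is prime, so ord(9) divides φ(41) = 40.
Divisors of 40: 1, 2, 4, 5, 8, 10, 20, 40.
Repeated squaring: 9^1 ≡ 9, 9^2 ≡ 40, 9^4 ≡ 1, 9^8 ≡ 1, 9^16 ≡ 1, 9^32 ≡ 1 (mod 41).
Test 9^d mod 41 for each divisor d in increasing order:
9^1 ≡ 9
9^2 ≡ 40
9^4 ≡ 1  ← first divisor giving 1
The order is 4.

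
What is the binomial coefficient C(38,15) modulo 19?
0

Using Lucas' theorem:
Write n=38 and k=15 in base 19:
n in base 19: [2, 0]
k in base 19: [0, 15]
C(38,15) mod 19 = ∏ C(n_i, k_i) mod 19
Digit binomials (mod 19): C(2,0) = 1; C(0,15) = 0 (k_i > n_i)
Product: 1 × 0 = 0 ≡ 0 (mod 19)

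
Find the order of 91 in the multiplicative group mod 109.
108

109 is prime, so ord(91) divides φ(109) = 108.
Divisors of 108: 1, 2, 3, 4, 6, 9, 12, 18, 27, 36, 54, 108.
Repeated squaring: 91^1 ≡ 91, 91^2 ≡ 106, 91^4 ≡ 9, 91^8 ≡ 81, 91^16 ≡ 21, 91^32 ≡ 5, 91^64 ≡ 25 (mod 109).
Test 91^d mod 109 for each divisor d in increasing order:
91^1 ≡ 91
91^2 ≡ 106
91^3 = 91^2·91^1 ≡ 54
91^4 ≡ 9
91^6 = 91^4·91^2 ≡ 82
91^9 = 91^8·91^1 ≡ 68
91^12 = 91^8·91^4 ≡ 75
91^18 = 91^16·91^2 ≡ 46
91^27 = 91^16·91^8·91^2·91^1 ≡ 76
91^36 = 91^32·91^4 ≡ 45
91^54 = 91^32·91^16·91^4·91^2 ≡ 108
91^108 = 91^64·91^32·91^8·91^4 ≡ 1  ← first divisor giving 1
The order is 108.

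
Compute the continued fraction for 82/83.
[0; 1, 82]

Euclidean algorithm steps:
82 = 0 × 83 + 82
83 = 1 × 82 + 1
82 = 82 × 1 + 0
Continued fraction: [0; 1, 82]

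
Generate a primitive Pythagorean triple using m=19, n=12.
(217, 456, 505)

Euclid's formula: a = m² - n², b = 2mn, c = m² + n²
m = 19, n = 12
a = 19² - 12² = 361 - 144 = 217
b = 2 × 19 × 12 = 456
c = 19² + 12² = 361 + 144 = 505
Verification: 217² + 456² = 47089 + 207936 = 255025 = 505² ✓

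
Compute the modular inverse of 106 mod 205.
176

gcd(106, 205) = 1, so the inverse exists.
Extended Euclidean algorithm on (205, 106):
205 = 1 × 106 + 99  ⟹  99 = (1)·205 + (-1)·106
106 = 1 × 99 + 7  ⟹  7 = (-1)·205 + (2)·106
99 = 14 × 7 + 1  ⟹  1 = (15)·205 + (-29)·106
So (-29)·106 ≡ 1 (mod 205), i.e. 106^(-1) ≡ -29 ≡ 176 (mod 205).
Check: 106 × 176 = 18656 ≡ 1 (mod 205)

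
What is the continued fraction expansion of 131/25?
[5; 4, 6]

Euclidean algorithm steps:
131 = 5 × 25 + 6
25 = 4 × 6 + 1
6 = 6 × 1 + 0
Continued fraction: [5; 4, 6]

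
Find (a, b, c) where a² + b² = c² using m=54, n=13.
(2747, 1404, 3085)

Euclid's formula: a = m² - n², b = 2mn, c = m² + n²
m = 54, n = 13
a = 54² - 13² = 2916 - 169 = 2747
b = 2 × 54 × 13 = 1404
c = 54² + 13² = 2916 + 169 = 3085
Verification: 2747² + 1404² = 7546009 + 1971216 = 9517225 = 3085² ✓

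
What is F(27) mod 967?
117

Matrix identity: Q^n = [[F_(n+1), F_n], [F_n, F_(n-1)]] with Q = [[1,1],[1,0]].
n = 27 = 11011₂. Square-and-multiply, entries mod 967:
Q^1 = [[1,1],[1,0]]
Q^3 = (Q^1)²·Q = [[3,2],[2,1]]
Q^6 = (Q^3)² = [[13,8],[8,5]]
Q^13 = (Q^6)²·Q = [[377,233],[233,144]]
Q^27 = (Q^13)²·Q = [[635,117],[117,518]]
F_27 mod 967 = Q^27[0][1] = 117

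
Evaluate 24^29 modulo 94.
36

Repeated squaring. Binary of 29 = 11101.
24^1 ≡ 24 (mod 94); 24^2 ≡ 12 (mod 94); 24^4 ≡ 50 (mod 94); 24^8 ≡ 56 (mod 94); 24^16 ≡ 34 (mod 94)
24^29 = 24^1 × 24^4 × 24^8 × 24^16 ≡ 36 (mod 94)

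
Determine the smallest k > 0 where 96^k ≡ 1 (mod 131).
130

131 is prime, so ord(96) divides φ(131) = 130.
Divisors of 130: 1, 2, 5, 10, 13, 26, 65, 130.
Repeated squaring: 96^1 ≡ 96, 96^2 ≡ 46, 96^4 ≡ 20, 96^8 ≡ 7, 96^16 ≡ 49, 96^32 ≡ 43, 96^64 ≡ 15, 96^128 ≡ 94 (mod 131).
Test 96^d mod 131 for each divisor d in increasing order:
96^1 ≡ 96
96^2 ≡ 46
96^5 = 96^4·96^1 ≡ 86
96^10 = 96^8·96^2 ≡ 60
96^13 = 96^8·96^4·96^1 ≡ 78
96^26 = 96^16·96^8·96^2 ≡ 58
96^65 = 96^64·96^1 ≡ 130
96^130 = 96^128·96^2 ≡ 1  ← first divisor giving 1
The order is 130.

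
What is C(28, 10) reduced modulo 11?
0

Using Lucas' theorem:
Write n=28 and k=10 in base 11:
n in base 11: [2, 6]
k in base 11: [0, 10]
C(28,10) mod 11 = ∏ C(n_i, k_i) mod 11
Digit binomials (mod 11): C(2,0) = 1; C(6,10) = 0 (k_i > n_i)
Product: 1 × 0 = 0 ≡ 0 (mod 11)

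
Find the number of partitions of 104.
304801365

p(n) counts ways to write n as a sum of positive integers (order ignored).
Euler's pentagonal recurrence: p(k) = p(k-1) + p(k-2) - p(k-5) - p(k-7) + p(k-12) + p(k-15) - ... (offsets j(3j∓1)/2, signs ++--, p(0)=1, p(<0)=0).
DP table for k = 0..103: p(0)=1, p(1)=1, p(2)=2, p(3)=3, p(4)=5, p(5)=7, p(6)=11, p(7)=15, p(8)=22, p(9)=30, p(10)=42, p(11)=56, p(12)=77, p(13)=101, p(14)=135, p(15)=176, p(16)=231, p(17)=297, p(18)=385, p(19)=490, p(20)=627, p(21)=792, p(22)=1002, p(23)=1255, p(24)=1575, p(25)=1958, p(26)=2436, p(27)=3010, p(28)=3718, p(29)=4565, p(30)=5604, p(31)=6842, p(32)=8349, p(33)=10143, p(34)=12310, p(35)=14883, p(36)=17977, p(37)=21637, p(38)=26015, p(39)=31185, p(40)=37338, p(41)=44583, p(42)=53174, p(43)=63261, p(44)=75175, p(45)=89134, p(46)=105558, p(47)=124754, p(48)=147273, p(49)=173525, p(50)=204226, p(51)=239943, p(52)=281589, p(53)=329931, p(54)=386155, p(55)=451276, p(56)=526823, p(57)=614154, p(58)=715220, p(59)=831820, p(60)=966467, p(61)=1121505, p(62)=1300156, p(63)=1505499, p(64)=1741630, p(65)=2012558, p(66)=2323520, p(67)=2679689, p(68)=3087735, p(69)=3554345, p(70)=4087968, p(71)=4697205, p(72)=5392783, p(73)=6185689, p(74)=7089500, p(75)=8118264, p(76)=9289091, p(77)=10619863, p(78)=12132164, p(79)=13848650, p(80)=15796476, p(81)=18004327, p(82)=20506255, p(83)=23338469, p(84)=26543660, p(85)=30167357, p(86)=34262962, p(87)=38887673, p(88)=44108109, p(89)=49995925, p(90)=56634173, p(91)=64112359, p(92)=72533807, p(93)=82010177, p(94)=92669720, p(95)=104651419, p(96)=118114304, p(97)=133230930, p(98)=150198136, p(99)=169229875, p(100)=190569292, p(101)=214481126, p(102)=241265379, p(103)=271248950.
Final step: p(104) = p(103) + p(102) - p(99) - p(97) + p(92) + p(89) - p(82) - p(78) + p(69) + p(64) - p(53) - p(47) + p(34) + p(27) - p(12) - p(4)
= 271248950 + 241265379 - 169229875 - 133230930 + 72533807 + 49995925 - 20506255 - 12132164 + 3554345 + 1741630 - 329931 - 124754 + 12310 + 3010 - 77 - 5
= 304801365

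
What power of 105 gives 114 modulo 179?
169

Baby-step giant-step with step n = ⌈√179⌉ = 14.
Baby steps 105^j mod 179 (j:value) for j=0..13: 0:1, 1:105, 2:106, 3:32, 4:138, 5:170, 6:129, 7:120, 8:70, 9:11, 10:81, 11:92, 12:173, 13:86.
Giant-step multiplier: 105^(-14) ≡ 105^(178-14) = 105^164 ≡ 47 (mod 179).
Giant steps γ_i = 114·47^i mod 179: γ_0=114, γ_1=167, γ_2=152, γ_3=163, γ_4=143, γ_5=98, γ_6=131, γ_7=71, γ_8=115, γ_9=35, γ_10=34, γ_11=166, γ_12=105 (in table at j=1).
x = i·n + j = 12·14 + 1 = 169.
Check: 105^169 ≡ 114 (mod 179).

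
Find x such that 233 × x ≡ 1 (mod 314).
31

gcd(233, 314) = 1, so the inverse exists.
Extended Euclidean algorithm on (314, 233):
314 = 1 × 233 + 81  ⟹  81 = (1)·314 + (-1)·233
233 = 2 × 81 + 71  ⟹  71 = (-2)·314 + (3)·233
81 = 1 × 71 + 10  ⟹  10 = (3)·314 + (-4)·233
71 = 7 × 10 + 1  ⟹  1 = (-23)·314 + (31)·233
So (31)·233 ≡ 1 (mod 314), i.e. 233^(-1) ≡ 31 (mod 314).
Check: 233 × 31 = 7223 ≡ 1 (mod 314)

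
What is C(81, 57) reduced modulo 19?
4

Using Lucas' theorem:
Write n=81 and k=57 in base 19:
n in base 19: [4, 5]
k in base 19: [3, 0]
C(81,57) mod 19 = ∏ C(n_i, k_i) mod 19
Digit binomials (mod 19): C(4,3) = 4; C(5,0) = 1
Product: 4 × 1 = 4 ≡ 4 (mod 19)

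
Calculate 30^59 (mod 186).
30

Repeated squaring. Binary of 59 = 111011.
30^1 ≡ 30 (mod 186); 30^2 ≡ 156 (mod 186); 30^4 ≡ 156 (mod 186); 30^8 ≡ 156 (mod 186); 30^16 ≡ 156 (mod 186); 30^32 ≡ 156 (mod 186)
30^59 = 30^1 × 30^2 × 30^8 × 30^16 × 30^32 ≡ 30 (mod 186)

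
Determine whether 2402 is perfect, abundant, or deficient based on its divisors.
deficient

Proper divisors of 2402: sum = 1 + 2 + 1201 = 1204
Since 1204 < 2402, 2402 is deficient.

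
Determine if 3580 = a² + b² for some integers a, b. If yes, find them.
Not possible

Factorization: 3580 = 2^2 × 5 × 179
By Fermat: n is sum of two squares iff every prime p ≡ 3 (mod 4) appears to even power.
Prime(s) ≡ 3 (mod 4) with odd exponent: [(179, 1)]
Therefore 3580 cannot be expressed as a² + b².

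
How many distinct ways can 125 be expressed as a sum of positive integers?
3163127352

p(n) counts ways to write n as a sum of positive integers (order ignored).
Euler's pentagonal recurrence: p(k) = p(k-1) + p(k-2) - p(k-5) - p(k-7) + p(k-12) + p(k-15) - ... (offsets j(3j∓1)/2, signs ++--, p(0)=1, p(<0)=0).
DP table for k = 0..124: p(0)=1, p(1)=1, p(2)=2, p(3)=3, p(4)=5, p(5)=7, p(6)=11, p(7)=15, p(8)=22, p(9)=30, p(10)=42, p(11)=56, p(12)=77, p(13)=101, p(14)=135, p(15)=176, p(16)=231, p(17)=297, p(18)=385, p(19)=490, p(20)=627, p(21)=792, p(22)=1002, p(23)=1255, p(24)=1575, p(25)=1958, p(26)=2436, p(27)=3010, p(28)=3718, p(29)=4565, p(30)=5604, p(31)=6842, p(32)=8349, p(33)=10143, p(34)=12310, p(35)=14883, p(36)=17977, p(37)=21637, p(38)=26015, p(39)=31185, p(40)=37338, p(41)=44583, p(42)=53174, p(43)=63261, p(44)=75175, p(45)=89134, p(46)=105558, p(47)=124754, p(48)=147273, p(49)=173525, p(50)=204226, p(51)=239943, p(52)=281589, p(53)=329931, p(54)=386155, p(55)=451276, p(56)=526823, p(57)=614154, p(58)=715220, p(59)=831820, p(60)=966467, p(61)=1121505, p(62)=1300156, p(63)=1505499, p(64)=1741630, p(65)=2012558, p(66)=2323520, p(67)=2679689, p(68)=3087735, p(69)=3554345, p(70)=4087968, p(71)=4697205, p(72)=5392783, p(73)=6185689, p(74)=7089500, p(75)=8118264, p(76)=9289091, p(77)=10619863, p(78)=12132164, p(79)=13848650, p(80)=15796476, p(81)=18004327, p(82)=20506255, p(83)=23338469, p(84)=26543660, p(85)=30167357, p(86)=34262962, p(87)=38887673, p(88)=44108109, p(89)=49995925, p(90)=56634173, p(91)=64112359, p(92)=72533807, p(93)=82010177, p(94)=92669720, p(95)=104651419, p(96)=118114304, p(97)=133230930, p(98)=150198136, p(99)=169229875, p(100)=190569292, p(101)=214481126, p(102)=241265379, p(103)=271248950, p(104)=304801365, p(105)=342325709, p(106)=384276336, p(107)=431149389, p(108)=483502844, p(109)=541946240, p(110)=607163746, p(111)=679903203, p(112)=761002156, p(113)=851376628, p(114)=952050665, p(115)=1064144451, p(116)=1188908248, p(117)=1327710076, p(118)=1482074143, p(119)=1653668665, p(120)=1844349560, p(121)=2056148051, p(122)=2291320912, p(123)=2552338241, p(124)=2841940500.
Final step: p(125) = p(124) + p(123) - p(120) - p(118) + p(113) + p(110) - p(103) - p(99) + p(90) + p(85) - p(74) - p(68) + p(55) + p(48) - p(33) - p(25) + p(8)
= 2841940500 + 2552338241 - 1844349560 - 1482074143 + 851376628 + 607163746 - 271248950 - 169229875 + 56634173 + 30167357 - 7089500 - 3087735 + 451276 + 147273 - 10143 - 1958 + 22
= 3163127352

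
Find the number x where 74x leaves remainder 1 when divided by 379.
210

gcd(74, 379) = 1, so the inverse exists.
Extended Euclidean algorithm on (379, 74):
379 = 5 × 74 + 9  ⟹  9 = (1)·379 + (-5)·74
74 = 8 × 9 + 2  ⟹  2 = (-8)·379 + (41)·74
9 = 4 × 2 + 1  ⟹  1 = (33)·379 + (-169)·74
So (-169)·74 ≡ 1 (mod 379), i.e. 74^(-1) ≡ -169 ≡ 210 (mod 379).
Check: 74 × 210 = 15540 ≡ 1 (mod 379)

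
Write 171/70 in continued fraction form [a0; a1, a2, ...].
[2; 2, 3, 1, 7]

Euclidean algorithm steps:
171 = 2 × 70 + 31
70 = 2 × 31 + 8
31 = 3 × 8 + 7
8 = 1 × 7 + 1
7 = 7 × 1 + 0
Continued fraction: [2; 2, 3, 1, 7]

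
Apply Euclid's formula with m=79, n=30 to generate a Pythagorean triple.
(5341, 4740, 7141)

Euclid's formula: a = m² - n², b = 2mn, c = m² + n²
m = 79, n = 30
a = 79² - 30² = 6241 - 900 = 5341
b = 2 × 79 × 30 = 4740
c = 79² + 30² = 6241 + 900 = 7141
Verification: 5341² + 4740² = 28526281 + 22467600 = 50993881 = 7141² ✓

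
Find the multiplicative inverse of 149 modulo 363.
134

gcd(149, 363) = 1, so the inverse exists.
Extended Euclidean algorithm on (363, 149):
363 = 2 × 149 + 65  ⟹  65 = (1)·363 + (-2)·149
149 = 2 × 65 + 19  ⟹  19 = (-2)·363 + (5)·149
65 = 3 × 19 + 8  ⟹  8 = (7)·363 + (-17)·149
19 = 2 × 8 + 3  ⟹  3 = (-16)·363 + (39)·149
8 = 2 × 3 + 2  ⟹  2 = (39)·363 + (-95)·149
3 = 1 × 2 + 1  ⟹  1 = (-55)·363 + (134)·149
So (134)·149 ≡ 1 (mod 363), i.e. 149^(-1) ≡ 134 (mod 363).
Check: 149 × 134 = 19966 ≡ 1 (mod 363)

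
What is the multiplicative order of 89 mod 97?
16

97 is prime, so ord(89) divides φ(97) = 96.
Divisors of 96: 1, 2, 3, 4, 6, 8, 12, 16, 24, 32, 48, 96.
Repeated squaring: 89^1 ≡ 89, 89^2 ≡ 64, 89^4 ≡ 22, 89^8 ≡ 96, 89^16 ≡ 1, 89^32 ≡ 1, 89^64 ≡ 1 (mod 97).
Test 89^d mod 97 for each divisor d in increasing order:
89^1 ≡ 89
89^2 ≡ 64
89^3 = 89^2·89^1 ≡ 70
89^4 ≡ 22
89^6 = 89^4·89^2 ≡ 50
89^8 ≡ 96
89^12 = 89^8·89^4 ≡ 75
89^16 ≡ 1  ← first divisor giving 1
The order is 16.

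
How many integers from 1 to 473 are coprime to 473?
420

473 = 11 × 43
φ(n) = n × ∏(1 - 1/p) for each prime p dividing n
φ(473) = 473 × (1 - 1/11) × (1 - 1/43) = 420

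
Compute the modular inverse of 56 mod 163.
131

gcd(56, 163) = 1, so the inverse exists.
Extended Euclidean algorithm on (163, 56):
163 = 2 × 56 + 51  ⟹  51 = (1)·163 + (-2)·56
56 = 1 × 51 + 5  ⟹  5 = (-1)·163 + (3)·56
51 = 10 × 5 + 1  ⟹  1 = (11)·163 + (-32)·56
So (-32)·56 ≡ 1 (mod 163), i.e. 56^(-1) ≡ -32 ≡ 131 (mod 163).
Check: 56 × 131 = 7336 ≡ 1 (mod 163)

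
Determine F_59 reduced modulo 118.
1

Matrix identity: Q^n = [[F_(n+1), F_n], [F_n, F_(n-1)]] with Q = [[1,1],[1,0]].
n = 59 = 111011₂. Square-and-multiply, entries mod 118:
Q^1 = [[1,1],[1,0]]
Q^3 = (Q^1)²·Q = [[3,2],[2,1]]
Q^7 = (Q^3)²·Q = [[21,13],[13,8]]
Q^14 = (Q^7)² = [[20,23],[23,115]]
Q^29 = (Q^14)²·Q = [[22,103],[103,37]]
Q^59 = (Q^29)²·Q = [[60,1],[1,59]]
F_59 mod 118 = Q^59[0][1] = 1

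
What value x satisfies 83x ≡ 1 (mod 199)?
12

gcd(83, 199) = 1, so the inverse exists.
Extended Euclidean algorithm on (199, 83):
199 = 2 × 83 + 33  ⟹  33 = (1)·199 + (-2)·83
83 = 2 × 33 + 17  ⟹  17 = (-2)·199 + (5)·83
33 = 1 × 17 + 16  ⟹  16 = (3)·199 + (-7)·83
17 = 1 × 16 + 1  ⟹  1 = (-5)·199 + (12)·83
So (12)·83 ≡ 1 (mod 199), i.e. 83^(-1) ≡ 12 (mod 199).
Check: 83 × 12 = 996 ≡ 1 (mod 199)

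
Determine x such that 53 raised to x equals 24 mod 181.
47

Baby-step giant-step with step n = ⌈√181⌉ = 14.
Baby steps 53^j mod 181 (j:value) for j=0..13: 0:1, 1:53, 2:94, 3:95, 4:148, 5:61, 6:156, 7:123, 8:3, 9:159, 10:101, 11:104, 12:82, 13:2.
Giant-step multiplier: 53^(-14) ≡ 53^(180-14) = 53^166 ≡ 111 (mod 181).
Giant steps γ_i = 24·111^i mod 181: γ_0=24, γ_1=130, γ_2=131, γ_3=61 (in table at j=5).
x = i·n + j = 3·14 + 5 = 47.
Check: 53^47 ≡ 24 (mod 181).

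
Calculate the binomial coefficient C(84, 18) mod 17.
13

Using Lucas' theorem:
Write n=84 and k=18 in base 17:
n in base 17: [4, 16]
k in base 17: [1, 1]
C(84,18) mod 17 = ∏ C(n_i, k_i) mod 17
Digit binomials (mod 17): C(4,1) = 4; C(16,1) = 16
Product: 4 × 16 = 64 ≡ 13 (mod 17)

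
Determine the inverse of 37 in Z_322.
235

gcd(37, 322) = 1, so the inverse exists.
Extended Euclidean algorithm on (322, 37):
322 = 8 × 37 + 26  ⟹  26 = (1)·322 + (-8)·37
37 = 1 × 26 + 11  ⟹  11 = (-1)·322 + (9)·37
26 = 2 × 11 + 4  ⟹  4 = (3)·322 + (-26)·37
11 = 2 × 4 + 3  ⟹  3 = (-7)·322 + (61)·37
4 = 1 × 3 + 1  ⟹  1 = (10)·322 + (-87)·37
So (-87)·37 ≡ 1 (mod 322), i.e. 37^(-1) ≡ -87 ≡ 235 (mod 322).
Check: 37 × 235 = 8695 ≡ 1 (mod 322)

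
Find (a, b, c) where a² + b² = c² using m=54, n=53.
(107, 5724, 5725)

Euclid's formula: a = m² - n², b = 2mn, c = m² + n²
m = 54, n = 53
a = 54² - 53² = 2916 - 2809 = 107
b = 2 × 54 × 53 = 5724
c = 54² + 53² = 2916 + 2809 = 5725
Verification: 107² + 5724² = 11449 + 32764176 = 32775625 = 5725² ✓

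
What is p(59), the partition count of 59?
831820

p(n) counts ways to write n as a sum of positive integers (order ignored).
Euler's pentagonal recurrence: p(k) = p(k-1) + p(k-2) - p(k-5) - p(k-7) + p(k-12) + p(k-15) - ... (offsets j(3j∓1)/2, signs ++--, p(0)=1, p(<0)=0).
DP table for k = 0..58: p(0)=1, p(1)=1, p(2)=2, p(3)=3, p(4)=5, p(5)=7, p(6)=11, p(7)=15, p(8)=22, p(9)=30, p(10)=42, p(11)=56, p(12)=77, p(13)=101, p(14)=135, p(15)=176, p(16)=231, p(17)=297, p(18)=385, p(19)=490, p(20)=627, p(21)=792, p(22)=1002, p(23)=1255, p(24)=1575, p(25)=1958, p(26)=2436, p(27)=3010, p(28)=3718, p(29)=4565, p(30)=5604, p(31)=6842, p(32)=8349, p(33)=10143, p(34)=12310, p(35)=14883, p(36)=17977, p(37)=21637, p(38)=26015, p(39)=31185, p(40)=37338, p(41)=44583, p(42)=53174, p(43)=63261, p(44)=75175, p(45)=89134, p(46)=105558, p(47)=124754, p(48)=147273, p(49)=173525, p(50)=204226, p(51)=239943, p(52)=281589, p(53)=329931, p(54)=386155, p(55)=451276, p(56)=526823, p(57)=614154, p(58)=715220.
Final step: p(59) = p(58) + p(57) - p(54) - p(52) + p(47) + p(44) - p(37) - p(33) + p(24) + p(19) - p(8) - p(2)
= 715220 + 614154 - 386155 - 281589 + 124754 + 75175 - 21637 - 10143 + 1575 + 490 - 22 - 2
= 831820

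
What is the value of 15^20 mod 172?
109

Repeated squaring. Binary of 20 = 10100.
15^1 ≡ 15 (mod 172); 15^2 ≡ 53 (mod 172); 15^4 ≡ 57 (mod 172); 15^8 ≡ 153 (mod 172); 15^16 ≡ 17 (mod 172)
15^20 = 15^4 × 15^16 ≡ 109 (mod 172)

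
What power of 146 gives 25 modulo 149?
16

Baby-step giant-step with step n = ⌈√149⌉ = 13.
Baby steps 146^j mod 149 (j:value) for j=0..12: 0:1, 1:146, 2:9, 3:122, 4:81, 5:55, 6:133, 7:48, 8:5, 9:134, 10:45, 11:14, 12:107.
Giant-step multiplier: 146^(-13) ≡ 146^(148-13) = 146^135 ≡ 136 (mod 149).
Giant steps γ_i = 25·136^i mod 149: γ_0=25, γ_1=122 (in table at j=3).
x = i·n + j = 1·13 + 3 = 16.
Check: 146^16 ≡ 25 (mod 149).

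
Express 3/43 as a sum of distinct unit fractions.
1/15 + 1/323 + 1/208335

Greedy algorithm:
3/43: ceiling(43/3) = 15, use 1/15
2/645: ceiling(645/2) = 323, use 1/323
1/208335: ceiling(208335/1) = 208335, use 1/208335
Result: 3/43 = 1/15 + 1/323 + 1/208335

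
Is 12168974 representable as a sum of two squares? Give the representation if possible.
Not possible

Factorization: 12168974 = 2 × 17 × 71^3
By Fermat: n is sum of two squares iff every prime p ≡ 3 (mod 4) appears to even power.
Prime(s) ≡ 3 (mod 4) with odd exponent: [(71, 3)]
Therefore 12168974 cannot be expressed as a² + b².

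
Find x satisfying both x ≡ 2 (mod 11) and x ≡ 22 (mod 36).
310

Using Chinese Remainder Theorem:
M = 11 × 36 = 396
M1 = 36, M2 = 11
y1 = 36^(-1) mod 11 = 4
y2 = 11^(-1) mod 36 = 23
x = (2×36×4 + 22×11×23) mod 396 = 310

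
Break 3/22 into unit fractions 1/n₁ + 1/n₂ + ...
1/8 + 1/88

Greedy algorithm:
3/22: ceiling(22/3) = 8, use 1/8
1/88: ceiling(88/1) = 88, use 1/88
Result: 3/22 = 1/8 + 1/88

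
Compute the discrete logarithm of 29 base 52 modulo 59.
8

Baby-step giant-step with step n = ⌈√59⌉ = 8.
Baby steps 52^j mod 59 (j:value) for j=0..7: 0:1, 1:52, 2:49, 3:11, 4:41, 5:8, 6:3, 7:38.
Giant-step multiplier: 52^(-8) ≡ 52^(58-8) = 52^50 ≡ 57 (mod 59).
Giant steps γ_i = 29·57^i mod 59: γ_0=29, γ_1=1 (in table at j=0).
x = i·n + j = 1·8 + 0 = 8.
Check: 52^8 ≡ 29 (mod 59).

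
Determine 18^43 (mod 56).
32

Repeated squaring. Binary of 43 = 101011.
18^1 ≡ 18 (mod 56); 18^2 ≡ 44 (mod 56); 18^4 ≡ 32 (mod 56); 18^8 ≡ 16 (mod 56); 18^16 ≡ 32 (mod 56); 18^32 ≡ 16 (mod 56)
18^43 = 18^1 × 18^2 × 18^8 × 18^32 ≡ 32 (mod 56)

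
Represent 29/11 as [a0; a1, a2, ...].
[2; 1, 1, 1, 3]

Euclidean algorithm steps:
29 = 2 × 11 + 7
11 = 1 × 7 + 4
7 = 1 × 4 + 3
4 = 1 × 3 + 1
3 = 3 × 1 + 0
Continued fraction: [2; 1, 1, 1, 3]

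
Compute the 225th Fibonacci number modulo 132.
82

Matrix identity: Q^n = [[F_(n+1), F_n], [F_n, F_(n-1)]] with Q = [[1,1],[1,0]].
n = 225 = 11100001₂. Square-and-multiply, entries mod 132:
Q^1 = [[1,1],[1,0]]
Q^3 = (Q^1)²·Q = [[3,2],[2,1]]
Q^7 = (Q^3)²·Q = [[21,13],[13,8]]
Q^14 = (Q^7)² = [[82,113],[113,101]]
Q^28 = (Q^14)² = [[89,87],[87,2]]
Q^56 = (Q^28)² = [[46,129],[129,49]]
Q^112 = (Q^56)² = [[13,111],[111,34]]
Q^225 = (Q^112)²·Q = [[19,82],[82,69]]
F_225 mod 132 = Q^225[0][1] = 82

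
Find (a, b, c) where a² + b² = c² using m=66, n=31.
(3395, 4092, 5317)

Euclid's formula: a = m² - n², b = 2mn, c = m² + n²
m = 66, n = 31
a = 66² - 31² = 4356 - 961 = 3395
b = 2 × 66 × 31 = 4092
c = 66² + 31² = 4356 + 961 = 5317
Verification: 3395² + 4092² = 11526025 + 16744464 = 28270489 = 5317² ✓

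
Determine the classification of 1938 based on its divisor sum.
abundant

Proper divisors of 1938: sum = 1 + 2 + 3 + 6 + 17 + 19 + 34 + 38 + 51 + 57 + 102 + 114 + 323 + 646 + 969 = 2382
Since 2382 > 1938, 1938 is abundant.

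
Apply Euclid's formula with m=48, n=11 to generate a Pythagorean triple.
(2183, 1056, 2425)

Euclid's formula: a = m² - n², b = 2mn, c = m² + n²
m = 48, n = 11
a = 48² - 11² = 2304 - 121 = 2183
b = 2 × 48 × 11 = 1056
c = 48² + 11² = 2304 + 121 = 2425
Verification: 2183² + 1056² = 4765489 + 1115136 = 5880625 = 2425² ✓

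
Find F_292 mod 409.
317

Matrix identity: Q^n = [[F_(n+1), F_n], [F_n, F_(n-1)]] with Q = [[1,1],[1,0]].
n = 292 = 100100100₂. Square-and-multiply, entries mod 409:
Q^1 = [[1,1],[1,0]]
Q^2 = (Q^1)² = [[2,1],[1,1]]
Q^4 = (Q^2)² = [[5,3],[3,2]]
Q^9 = (Q^4)²·Q = [[55,34],[34,21]]
Q^18 = (Q^9)² = [[91,130],[130,370]]
Q^36 = (Q^18)² = [[232,216],[216,16]]
Q^73 = (Q^36)²·Q = [[264,275],[275,398]]
Q^146 = (Q^73)² = [[126,45],[45,81]]
Q^292 = (Q^146)² = [[314,317],[317,406]]
F_292 mod 409 = Q^292[0][1] = 317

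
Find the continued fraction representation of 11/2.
[5; 2]

Euclidean algorithm steps:
11 = 5 × 2 + 1
2 = 2 × 1 + 0
Continued fraction: [5; 2]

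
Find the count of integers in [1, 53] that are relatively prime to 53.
52

53 = 53
φ(n) = n × ∏(1 - 1/p) for each prime p dividing n
φ(53) = 53 × (1 - 1/53) = 52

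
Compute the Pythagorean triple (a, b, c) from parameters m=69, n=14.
(4565, 1932, 4957)

Euclid's formula: a = m² - n², b = 2mn, c = m² + n²
m = 69, n = 14
a = 69² - 14² = 4761 - 196 = 4565
b = 2 × 69 × 14 = 1932
c = 69² + 14² = 4761 + 196 = 4957
Verification: 4565² + 1932² = 20839225 + 3732624 = 24571849 = 4957² ✓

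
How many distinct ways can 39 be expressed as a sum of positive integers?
31185

p(n) counts ways to write n as a sum of positive integers (order ignored).
Euler's pentagonal recurrence: p(k) = p(k-1) + p(k-2) - p(k-5) - p(k-7) + p(k-12) + p(k-15) - ... (offsets j(3j∓1)/2, signs ++--, p(0)=1, p(<0)=0).
DP table for k = 0..38: p(0)=1, p(1)=1, p(2)=2, p(3)=3, p(4)=5, p(5)=7, p(6)=11, p(7)=15, p(8)=22, p(9)=30, p(10)=42, p(11)=56, p(12)=77, p(13)=101, p(14)=135, p(15)=176, p(16)=231, p(17)=297, p(18)=385, p(19)=490, p(20)=627, p(21)=792, p(22)=1002, p(23)=1255, p(24)=1575, p(25)=1958, p(26)=2436, p(27)=3010, p(28)=3718, p(29)=4565, p(30)=5604, p(31)=6842, p(32)=8349, p(33)=10143, p(34)=12310, p(35)=14883, p(36)=17977, p(37)=21637, p(38)=26015.
Final step: p(39) = p(38) + p(37) - p(34) - p(32) + p(27) + p(24) - p(17) - p(13) + p(4)
= 26015 + 21637 - 12310 - 8349 + 3010 + 1575 - 297 - 101 + 5
= 31185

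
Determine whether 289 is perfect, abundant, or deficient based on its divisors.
deficient

Proper divisors of 289: sum = 1 + 17 = 18
Since 18 < 289, 289 is deficient.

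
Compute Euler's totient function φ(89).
88

89 = 89
φ(n) = n × ∏(1 - 1/p) for each prime p dividing n
φ(89) = 89 × (1 - 1/89) = 88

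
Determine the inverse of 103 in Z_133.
31

gcd(103, 133) = 1, so the inverse exists.
Extended Euclidean algorithm on (133, 103):
133 = 1 × 103 + 30  ⟹  30 = (1)·133 + (-1)·103
103 = 3 × 30 + 13  ⟹  13 = (-3)·133 + (4)·103
30 = 2 × 13 + 4  ⟹  4 = (7)·133 + (-9)·103
13 = 3 × 4 + 1  ⟹  1 = (-24)·133 + (31)·103
So (31)·103 ≡ 1 (mod 133), i.e. 103^(-1) ≡ 31 (mod 133).
Check: 103 × 31 = 3193 ≡ 1 (mod 133)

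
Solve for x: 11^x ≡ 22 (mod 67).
48

Baby-step giant-step with step n = ⌈√67⌉ = 9.
Baby steps 11^j mod 67 (j:value) for j=0..8: 0:1, 1:11, 2:54, 3:58, 4:35, 5:50, 6:14, 7:20, 8:19.
Giant-step multiplier: 11^(-9) ≡ 11^(66-9) = 11^57 ≡ 42 (mod 67).
Giant steps γ_i = 22·42^i mod 67: γ_0=22, γ_1=53, γ_2=15, γ_3=27, γ_4=62, γ_5=58 (in table at j=3).
x = i·n + j = 5·9 + 3 = 48.
Check: 11^48 ≡ 22 (mod 67).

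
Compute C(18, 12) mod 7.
0

Using Lucas' theorem:
Write n=18 and k=12 in base 7:
n in base 7: [2, 4]
k in base 7: [1, 5]
C(18,12) mod 7 = ∏ C(n_i, k_i) mod 7
Digit binomials (mod 7): C(2,1) = 2; C(4,5) = 0 (k_i > n_i)
Product: 2 × 0 = 0 ≡ 0 (mod 7)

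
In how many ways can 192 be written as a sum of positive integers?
1987276856363

p(n) counts ways to write n as a sum of positive integers (order ignored).
Euler's pentagonal recurrence: p(k) = p(k-1) + p(k-2) - p(k-5) - p(k-7) + p(k-12) + p(k-15) - ... (offsets j(3j∓1)/2, signs ++--, p(0)=1, p(<0)=0).
DP table for k = 0..191: p(0)=1, p(1)=1, p(2)=2, p(3)=3, p(4)=5, p(5)=7, p(6)=11, p(7)=15, p(8)=22, p(9)=30, p(10)=42, p(11)=56, p(12)=77, p(13)=101, p(14)=135, p(15)=176, p(16)=231, p(17)=297, p(18)=385, p(19)=490, p(20)=627, p(21)=792, p(22)=1002, p(23)=1255, p(24)=1575, p(25)=1958, p(26)=2436, p(27)=3010, p(28)=3718, p(29)=4565, p(30)=5604, p(31)=6842, p(32)=8349, p(33)=10143, p(34)=12310, p(35)=14883, p(36)=17977, p(37)=21637, p(38)=26015, p(39)=31185, p(40)=37338, p(41)=44583, p(42)=53174, p(43)=63261, p(44)=75175, p(45)=89134, p(46)=105558, p(47)=124754, p(48)=147273, p(49)=173525, p(50)=204226, p(51)=239943, p(52)=281589, p(53)=329931, p(54)=386155, p(55)=451276, p(56)=526823, p(57)=614154, p(58)=715220, p(59)=831820, p(60)=966467, p(61)=1121505, p(62)=1300156, p(63)=1505499, p(64)=1741630, p(65)=2012558, p(66)=2323520, p(67)=2679689, p(68)=3087735, p(69)=3554345, p(70)=4087968, p(71)=4697205, p(72)=5392783, p(73)=6185689, p(74)=7089500, p(75)=8118264, p(76)=9289091, p(77)=10619863, p(78)=12132164, p(79)=13848650, p(80)=15796476, p(81)=18004327, p(82)=20506255, p(83)=23338469, p(84)=26543660, p(85)=30167357, p(86)=34262962, p(87)=38887673, p(88)=44108109, p(89)=49995925, p(90)=56634173, p(91)=64112359, p(92)=72533807, p(93)=82010177, p(94)=92669720, p(95)=104651419, p(96)=118114304, p(97)=133230930, p(98)=150198136, p(99)=169229875, p(100)=190569292, p(101)=214481126, p(102)=241265379, p(103)=271248950, p(104)=304801365, p(105)=342325709, p(106)=384276336, p(107)=431149389, p(108)=483502844, p(109)=541946240, p(110)=607163746, p(111)=679903203, p(112)=761002156, p(113)=851376628, p(114)=952050665, p(115)=1064144451, p(116)=1188908248, p(117)=1327710076, p(118)=1482074143, p(119)=1653668665, p(120)=1844349560, p(121)=2056148051, p(122)=2291320912, p(123)=2552338241, p(124)=2841940500, p(125)=3163127352, p(126)=3519222692, p(127)=3913864295, p(128)=4351078600, p(129)=4835271870, p(130)=5371315400, p(131)=5964539504, p(132)=6620830889, p(133)=7346629512, p(134)=8149040695, p(135)=9035836076, p(136)=10015581680, p(137)=11097645016, p(138)=12292341831, p(139)=13610949895, p(140)=15065878135, p(141)=16670689208, p(142)=18440293320, p(143)=20390982757, p(144)=22540654445, p(145)=24908858009, p(146)=27517052599, p(147)=30388671978, p(148)=33549419497, p(149)=37027355200, p(150)=40853235313, p(151)=45060624582, p(152)=49686288421, p(153)=54770336324, p(154)=60356673280, p(155)=66493182097, p(156)=73232243759, p(157)=80630964769, p(158)=88751778802, p(159)=97662728555, p(160)=107438159466, p(161)=118159068427, p(162)=129913904637, p(163)=142798995930, p(164)=156919475295, p(165)=172389800255, p(166)=189334822579, p(167)=207890420102, p(168)=228204732751, p(169)=250438925115, p(170)=274768617130, p(171)=301384802048, p(172)=330495499613, p(173)=362326859895, p(174)=397125074750, p(175)=435157697830, p(176)=476715857290, p(177)=522115831195, p(178)=571701605655, p(179)=625846753120, p(180)=684957390936, p(181)=749474411781, p(182)=819876908323, p(183)=896684817527, p(184)=980462880430, p(185)=1071823774337, p(186)=1171432692373, p(187)=1280011042268, p(188)=1398341745571, p(189)=1527273599625, p(190)=1667727404093, p(191)=1820701100652.
Final step: p(192) = p(191) + p(190) - p(187) - p(185) + p(180) + p(177) - p(170) - p(166) + p(157) + p(152) - p(141) - p(135) + p(122) + p(115) - p(100) - p(92) + p(75) + p(66) - p(47) - p(37) + p(16) + p(5)
= 1820701100652 + 1667727404093 - 1280011042268 - 1071823774337 + 684957390936 + 522115831195 - 274768617130 - 189334822579 + 80630964769 + 49686288421 - 16670689208 - 9035836076 + 2291320912 + 1064144451 - 190569292 - 72533807 + 8118264 + 2323520 - 124754 - 21637 + 231 + 7
= 1987276856363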